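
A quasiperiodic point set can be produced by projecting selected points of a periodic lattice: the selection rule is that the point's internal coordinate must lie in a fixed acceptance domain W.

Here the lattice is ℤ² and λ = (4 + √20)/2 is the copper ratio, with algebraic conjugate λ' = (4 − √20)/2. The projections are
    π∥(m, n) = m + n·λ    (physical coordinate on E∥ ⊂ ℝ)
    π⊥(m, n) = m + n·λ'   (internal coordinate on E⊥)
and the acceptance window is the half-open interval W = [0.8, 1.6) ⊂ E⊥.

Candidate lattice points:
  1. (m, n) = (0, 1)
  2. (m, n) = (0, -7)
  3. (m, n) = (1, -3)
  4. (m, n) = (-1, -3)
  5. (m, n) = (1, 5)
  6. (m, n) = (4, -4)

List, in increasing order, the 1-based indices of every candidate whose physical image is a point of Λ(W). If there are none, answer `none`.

Numerically λ ≈ 4.236068 and λ' = −1/λ ≈ -0.236068.
[1] lift (0,1): star map gives -0.236068; window check 0.8 ≤ -0.236068 < 1.6 is false → out
[2] lift (0,-7): star map gives 1.652476; window check 0.8 ≤ 1.652476 < 1.6 is false → out
[3] lift (1,-3): star map gives 1.708204; window check 0.8 ≤ 1.708204 < 1.6 is false → out
[4] lift (-1,-3): star map gives -0.291796; window check 0.8 ≤ -0.291796 < 1.6 is false → out
[5] lift (1,5): star map gives -0.180340; window check 0.8 ≤ -0.180340 < 1.6 is false → out
[6] lift (4,-4): star map gives 4.944272; window check 0.8 ≤ 4.944272 < 1.6 is false → out

none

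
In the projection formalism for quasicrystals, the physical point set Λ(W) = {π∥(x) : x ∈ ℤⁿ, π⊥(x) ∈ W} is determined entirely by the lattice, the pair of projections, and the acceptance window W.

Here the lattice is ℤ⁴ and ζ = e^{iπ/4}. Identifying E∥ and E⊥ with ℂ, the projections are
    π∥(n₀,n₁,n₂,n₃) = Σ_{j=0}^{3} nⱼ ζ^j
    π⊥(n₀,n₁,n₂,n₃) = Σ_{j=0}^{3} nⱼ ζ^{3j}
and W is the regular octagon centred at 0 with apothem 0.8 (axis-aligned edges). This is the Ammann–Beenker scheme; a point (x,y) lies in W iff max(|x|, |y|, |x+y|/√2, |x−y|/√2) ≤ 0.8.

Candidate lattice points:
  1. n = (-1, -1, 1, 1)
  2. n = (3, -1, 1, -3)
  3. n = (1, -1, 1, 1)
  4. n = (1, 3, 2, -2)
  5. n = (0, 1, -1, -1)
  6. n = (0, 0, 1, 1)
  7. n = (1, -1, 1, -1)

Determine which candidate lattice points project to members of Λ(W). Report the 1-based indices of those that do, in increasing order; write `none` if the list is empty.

6

With ζ = e^{iπ/4} the internal vectors are ζ^0,ζ^3,ζ^6,ζ^9.
candidate 1: n = (-1, -1, 1, 1) → π⊥ ≈ (+0.414214, -1.000000); max(|x|,|y|,|x±y|/√2) = 1.000000 > 0.8 ⇒ ∉ W
candidate 2: n = (3, -1, 1, -3) → π⊥ ≈ (+1.585786, -3.828427); max(|x|,|y|,|x±y|/√2) = 3.828427 > 0.8 ⇒ ∉ W
candidate 3: n = (1, -1, 1, 1) → π⊥ ≈ (+2.414214, -1.000000); max(|x|,|y|,|x±y|/√2) = 2.414214 > 0.8 ⇒ ∉ W
candidate 4: n = (1, 3, 2, -2) → π⊥ ≈ (-2.535534, -1.292893); max(|x|,|y|,|x±y|/√2) = 2.707107 > 0.8 ⇒ ∉ W
candidate 5: n = (0, 1, -1, -1) → π⊥ ≈ (-1.414214, +1.000000); max(|x|,|y|,|x±y|/√2) = 1.707107 > 0.8 ⇒ ∉ W
candidate 6: n = (0, 0, 1, 1) → π⊥ ≈ (+0.707107, -0.292893); max(|x|,|y|,|x±y|/√2) = 0.707107 ≤ 0.8 ⇒ ∈ W
candidate 7: n = (1, -1, 1, -1) → π⊥ ≈ (+1.000000, -2.414214); max(|x|,|y|,|x±y|/√2) = 2.414214 > 0.8 ⇒ ∉ W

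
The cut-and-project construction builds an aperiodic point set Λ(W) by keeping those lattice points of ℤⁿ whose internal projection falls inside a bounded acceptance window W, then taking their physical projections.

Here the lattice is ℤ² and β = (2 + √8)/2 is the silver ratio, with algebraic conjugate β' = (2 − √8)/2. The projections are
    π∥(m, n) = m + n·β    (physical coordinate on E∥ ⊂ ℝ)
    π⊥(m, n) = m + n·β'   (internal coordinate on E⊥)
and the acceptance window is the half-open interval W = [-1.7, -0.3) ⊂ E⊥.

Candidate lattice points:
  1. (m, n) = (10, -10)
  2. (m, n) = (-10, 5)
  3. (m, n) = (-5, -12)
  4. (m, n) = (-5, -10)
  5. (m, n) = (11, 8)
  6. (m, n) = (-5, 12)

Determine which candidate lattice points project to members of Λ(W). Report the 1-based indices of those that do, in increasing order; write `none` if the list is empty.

Numerically β ≈ 2.414214 and β' = −1/β ≈ -0.414214.
#1 (10,-10): internal coord 10 + (-10)·β' = +14.142136; +14.142136 ∉ [-1.7, -0.3) → out
#2 (-10,5): internal coord -10 + (5)·β' = -12.071068; -12.071068 ∉ [-1.7, -0.3) → out
#3 (-5,-12): internal coord -5 + (-12)·β' = -0.029437; -0.029437 ∉ [-1.7, -0.3) → out
#4 (-5,-10): internal coord -5 + (-10)·β' = -0.857864; -0.857864 ∈ [-1.7, -0.3) → IN Λ
#5 (11,8): internal coord 11 + (8)·β' = +7.686292; +7.686292 ∉ [-1.7, -0.3) → out
#6 (-5,12): internal coord -5 + (12)·β' = -9.970563; -9.970563 ∉ [-1.7, -0.3) → out

4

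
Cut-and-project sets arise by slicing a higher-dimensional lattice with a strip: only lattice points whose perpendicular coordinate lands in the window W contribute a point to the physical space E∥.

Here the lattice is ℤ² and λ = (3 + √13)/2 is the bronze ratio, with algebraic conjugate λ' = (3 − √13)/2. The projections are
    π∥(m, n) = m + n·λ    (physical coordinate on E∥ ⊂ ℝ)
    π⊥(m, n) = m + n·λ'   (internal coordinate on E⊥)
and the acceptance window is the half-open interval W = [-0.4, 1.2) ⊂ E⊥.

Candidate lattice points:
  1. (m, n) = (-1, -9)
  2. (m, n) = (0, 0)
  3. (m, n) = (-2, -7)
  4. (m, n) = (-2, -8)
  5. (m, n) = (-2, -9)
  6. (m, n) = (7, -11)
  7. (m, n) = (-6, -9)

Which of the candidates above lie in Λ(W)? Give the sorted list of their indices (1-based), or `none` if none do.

2, 3, 4, 5

Compute λ' = (3−√13)/2 = -0.30278, so π⊥(m,n) = m -0.30278·n.
[1] lift (-1,-9): star map gives 1.72498; window check -0.4 ≤ 1.72498 < 1.2 is false → out
[2] lift (0,0): star map gives 0.00000; window check -0.4 ≤ 0.00000 < 1.2 is true → IN Λ
[3] lift (-2,-7): star map gives 0.11943; window check -0.4 ≤ 0.11943 < 1.2 is true → IN Λ
[4] lift (-2,-8): star map gives 0.42221; window check -0.4 ≤ 0.42221 < 1.2 is true → IN Λ
[5] lift (-2,-9): star map gives 0.72498; window check -0.4 ≤ 0.72498 < 1.2 is true → IN Λ
[6] lift (7,-11): star map gives 10.33053; window check -0.4 ≤ 10.33053 < 1.2 is false → out
[7] lift (-6,-9): star map gives -3.27502; window check -0.4 ≤ -3.27502 < 1.2 is false → out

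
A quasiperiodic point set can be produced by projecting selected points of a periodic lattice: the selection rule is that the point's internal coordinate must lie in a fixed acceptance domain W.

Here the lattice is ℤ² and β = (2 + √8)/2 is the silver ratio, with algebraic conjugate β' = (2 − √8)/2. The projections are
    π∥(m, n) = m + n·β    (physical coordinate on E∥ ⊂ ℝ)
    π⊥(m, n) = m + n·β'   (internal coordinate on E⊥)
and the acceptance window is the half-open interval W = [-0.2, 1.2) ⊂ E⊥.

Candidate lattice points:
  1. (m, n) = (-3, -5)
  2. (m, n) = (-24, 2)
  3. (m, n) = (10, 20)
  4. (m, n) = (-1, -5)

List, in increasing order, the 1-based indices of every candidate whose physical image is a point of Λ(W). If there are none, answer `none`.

4

β' = (2−√8)/2 ≈ -0.414214.
candidate 1: (m,n)=(-3,-5) → π∥ = -3-5·β ≈ -15.071068, π⊥ = -3-5·β' ≈ -0.928932 ∉ [-0.2, 1.2) ⇒ out
candidate 2: (m,n)=(-24,2) → π∥ = -24+2·β ≈ -19.171573, π⊥ = -24+2·β' ≈ -24.828427 ∉ [-0.2, 1.2) ⇒ out
candidate 3: (m,n)=(10,20) → π∥ = 10+20·β ≈ 58.284271, π⊥ = 10+20·β' ≈ 1.715729 ∉ [-0.2, 1.2) ⇒ out
candidate 4: (m,n)=(-1,-5) → π∥ = -1-5·β ≈ -13.071068, π⊥ = -1-5·β' ≈ 1.071068 ∈ [-0.2, 1.2) ⇒ IN Λ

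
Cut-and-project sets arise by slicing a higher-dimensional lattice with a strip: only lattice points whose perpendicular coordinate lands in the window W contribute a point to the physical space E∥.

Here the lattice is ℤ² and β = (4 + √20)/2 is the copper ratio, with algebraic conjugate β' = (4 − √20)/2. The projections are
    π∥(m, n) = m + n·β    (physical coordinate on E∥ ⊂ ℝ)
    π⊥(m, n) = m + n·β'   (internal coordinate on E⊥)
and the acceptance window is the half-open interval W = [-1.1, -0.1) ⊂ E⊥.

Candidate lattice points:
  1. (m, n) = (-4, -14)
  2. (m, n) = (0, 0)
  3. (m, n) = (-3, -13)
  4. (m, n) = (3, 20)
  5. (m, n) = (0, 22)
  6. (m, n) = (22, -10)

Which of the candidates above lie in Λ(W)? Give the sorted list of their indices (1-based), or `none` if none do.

1

Compute β' = (4−√20)/2 = -0.2361, so π⊥(m,n) = m -0.2361·n.
[1] lift (-4,-14): star map gives -0.6950; window check -1.1 ≤ -0.6950 < -0.1 is true → IN Λ
[2] lift (0,0): star map gives 0.0000; window check -1.1 ≤ 0.0000 < -0.1 is false → out
[3] lift (-3,-13): star map gives 0.0689; window check -1.1 ≤ 0.0689 < -0.1 is false → out
[4] lift (3,20): star map gives -1.7214; window check -1.1 ≤ -1.7214 < -0.1 is false → out
[5] lift (0,22): star map gives -5.1935; window check -1.1 ≤ -5.1935 < -0.1 is false → out
[6] lift (22,-10): star map gives 24.3607; window check -1.1 ≤ 24.3607 < -0.1 is false → out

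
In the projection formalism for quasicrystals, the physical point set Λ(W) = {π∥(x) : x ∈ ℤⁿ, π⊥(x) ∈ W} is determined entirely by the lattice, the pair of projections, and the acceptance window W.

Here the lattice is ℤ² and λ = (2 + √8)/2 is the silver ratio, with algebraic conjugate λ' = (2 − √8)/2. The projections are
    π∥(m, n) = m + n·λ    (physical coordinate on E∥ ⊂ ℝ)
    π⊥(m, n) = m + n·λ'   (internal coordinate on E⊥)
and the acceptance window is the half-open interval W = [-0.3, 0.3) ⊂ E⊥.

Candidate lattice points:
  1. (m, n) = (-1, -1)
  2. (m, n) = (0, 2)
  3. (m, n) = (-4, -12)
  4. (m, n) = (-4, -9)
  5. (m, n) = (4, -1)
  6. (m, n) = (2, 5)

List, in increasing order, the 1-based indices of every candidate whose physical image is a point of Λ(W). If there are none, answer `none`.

λ' = (2−√8)/2 ≈ -0.4142.
[1] lift (-1,-1): star map gives -0.5858; window check -0.3 ≤ -0.5858 < 0.3 is false → out
[2] lift (0,2): star map gives -0.8284; window check -0.3 ≤ -0.8284 < 0.3 is false → out
[3] lift (-4,-12): star map gives 0.9706; window check -0.3 ≤ 0.9706 < 0.3 is false → out
[4] lift (-4,-9): star map gives -0.2721; window check -0.3 ≤ -0.2721 < 0.3 is true → IN Λ
[5] lift (4,-1): star map gives 4.4142; window check -0.3 ≤ 4.4142 < 0.3 is false → out
[6] lift (2,5): star map gives -0.0711; window check -0.3 ≤ -0.0711 < 0.3 is true → IN Λ

4, 6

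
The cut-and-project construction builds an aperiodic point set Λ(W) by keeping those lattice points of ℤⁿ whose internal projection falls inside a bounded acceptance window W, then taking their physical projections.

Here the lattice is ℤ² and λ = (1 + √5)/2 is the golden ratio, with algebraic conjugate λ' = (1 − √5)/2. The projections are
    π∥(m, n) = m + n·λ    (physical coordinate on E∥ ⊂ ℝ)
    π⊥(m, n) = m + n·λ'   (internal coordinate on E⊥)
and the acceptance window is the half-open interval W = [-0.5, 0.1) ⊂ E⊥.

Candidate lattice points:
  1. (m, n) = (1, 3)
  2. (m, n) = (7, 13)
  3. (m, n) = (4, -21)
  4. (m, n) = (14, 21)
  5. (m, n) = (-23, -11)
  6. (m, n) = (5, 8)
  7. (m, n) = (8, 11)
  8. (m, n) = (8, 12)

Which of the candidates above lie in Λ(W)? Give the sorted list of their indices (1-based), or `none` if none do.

Compute λ' = (1−√5)/2 = -0.6180, so π⊥(m,n) = m -0.6180·n.
#1 (1,3): internal coord 1 + (3)·λ' = -0.8541; -0.8541 ∉ [-0.5, 0.1) → out
#2 (7,13): internal coord 7 + (13)·λ' = -1.0344; -1.0344 ∉ [-0.5, 0.1) → out
#3 (4,-21): internal coord 4 + (-21)·λ' = +16.9787; +16.9787 ∉ [-0.5, 0.1) → out
#4 (14,21): internal coord 14 + (21)·λ' = +1.0213; +1.0213 ∉ [-0.5, 0.1) → out
#5 (-23,-11): internal coord -23 + (-11)·λ' = -16.2016; -16.2016 ∉ [-0.5, 0.1) → out
#6 (5,8): internal coord 5 + (8)·λ' = +0.0557; +0.0557 ∈ [-0.5, 0.1) → IN Λ
#7 (8,11): internal coord 8 + (11)·λ' = +1.2016; +1.2016 ∉ [-0.5, 0.1) → out
#8 (8,12): internal coord 8 + (12)·λ' = +0.5836; +0.5836 ∉ [-0.5, 0.1) → out

6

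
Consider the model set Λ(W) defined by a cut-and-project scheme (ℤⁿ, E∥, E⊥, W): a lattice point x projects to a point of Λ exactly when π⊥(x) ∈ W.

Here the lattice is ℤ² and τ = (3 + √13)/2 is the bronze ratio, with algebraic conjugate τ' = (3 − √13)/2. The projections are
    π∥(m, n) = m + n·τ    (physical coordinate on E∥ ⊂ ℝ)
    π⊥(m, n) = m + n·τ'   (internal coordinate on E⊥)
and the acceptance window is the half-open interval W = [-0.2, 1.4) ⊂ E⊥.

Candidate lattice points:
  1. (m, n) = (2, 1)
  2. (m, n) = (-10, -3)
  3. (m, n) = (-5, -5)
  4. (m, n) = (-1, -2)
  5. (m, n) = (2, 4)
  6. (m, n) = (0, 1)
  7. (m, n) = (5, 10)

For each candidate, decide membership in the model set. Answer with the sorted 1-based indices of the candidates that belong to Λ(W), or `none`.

5

Numerically τ ≈ 3.3028 and τ' = −1/τ ≈ -0.3028.
#1 (2,1): internal coord 2 + (1)·τ' = +1.6972; +1.6972 ∉ [-0.2, 1.4) → out
#2 (-10,-3): internal coord -10 + (-3)·τ' = -9.0917; -9.0917 ∉ [-0.2, 1.4) → out
#3 (-5,-5): internal coord -5 + (-5)·τ' = -3.4861; -3.4861 ∉ [-0.2, 1.4) → out
#4 (-1,-2): internal coord -1 + (-2)·τ' = -0.3944; -0.3944 ∉ [-0.2, 1.4) → out
#5 (2,4): internal coord 2 + (4)·τ' = +0.7889; +0.7889 ∈ [-0.2, 1.4) → IN Λ
#6 (0,1): internal coord 0 + (1)·τ' = -0.3028; -0.3028 ∉ [-0.2, 1.4) → out
#7 (5,10): internal coord 5 + (10)·τ' = +1.9722; +1.9722 ∉ [-0.2, 1.4) → out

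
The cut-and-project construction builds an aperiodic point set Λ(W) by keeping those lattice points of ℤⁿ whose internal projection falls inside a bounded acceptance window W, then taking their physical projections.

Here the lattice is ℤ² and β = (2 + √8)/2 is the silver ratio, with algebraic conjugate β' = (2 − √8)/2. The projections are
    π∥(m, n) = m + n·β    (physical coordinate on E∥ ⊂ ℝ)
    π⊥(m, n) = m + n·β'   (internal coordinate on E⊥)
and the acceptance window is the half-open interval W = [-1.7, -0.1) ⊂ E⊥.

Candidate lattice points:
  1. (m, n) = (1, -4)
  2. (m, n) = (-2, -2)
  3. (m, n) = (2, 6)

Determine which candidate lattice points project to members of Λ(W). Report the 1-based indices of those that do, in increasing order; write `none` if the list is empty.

β' = (2−√8)/2 ≈ -0.414214.
#1 (1,-4): internal coord 1 + (-4)·β' = +2.656854; +2.656854 ∉ [-1.7, -0.1) → out
#2 (-2,-2): internal coord -2 + (-2)·β' = -1.171573; -1.171573 ∈ [-1.7, -0.1) → IN Λ
#3 (2,6): internal coord 2 + (6)·β' = -0.485281; -0.485281 ∈ [-1.7, -0.1) → IN Λ

2, 3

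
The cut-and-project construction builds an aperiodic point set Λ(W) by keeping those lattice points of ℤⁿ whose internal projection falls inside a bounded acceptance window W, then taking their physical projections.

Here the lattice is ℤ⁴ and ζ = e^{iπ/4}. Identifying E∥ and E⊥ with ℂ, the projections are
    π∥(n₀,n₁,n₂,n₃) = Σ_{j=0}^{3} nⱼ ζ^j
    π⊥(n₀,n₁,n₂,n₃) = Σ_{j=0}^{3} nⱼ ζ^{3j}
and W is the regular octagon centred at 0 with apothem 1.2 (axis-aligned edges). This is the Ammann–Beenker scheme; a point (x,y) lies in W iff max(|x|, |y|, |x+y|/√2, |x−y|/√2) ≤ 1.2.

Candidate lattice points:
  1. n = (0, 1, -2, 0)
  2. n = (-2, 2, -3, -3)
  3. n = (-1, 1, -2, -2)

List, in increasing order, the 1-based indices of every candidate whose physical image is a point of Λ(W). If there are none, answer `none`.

With ζ = e^{iπ/4} the internal vectors are ζ^0,ζ^3,ζ^6,ζ^9.
#1 (0, 1, -2, 0): internal (-0.7071, 2.7071); octagon support 2.7071 vs apothem 1.2 → ∉ W
#2 (-2, 2, -3, -3): internal (-5.5355, 2.2929); octagon support 5.5355 vs apothem 1.2 → ∉ W
#3 (-1, 1, -2, -2): internal (-3.1213, 1.2929); octagon support 3.1213 vs apothem 1.2 → ∉ W

none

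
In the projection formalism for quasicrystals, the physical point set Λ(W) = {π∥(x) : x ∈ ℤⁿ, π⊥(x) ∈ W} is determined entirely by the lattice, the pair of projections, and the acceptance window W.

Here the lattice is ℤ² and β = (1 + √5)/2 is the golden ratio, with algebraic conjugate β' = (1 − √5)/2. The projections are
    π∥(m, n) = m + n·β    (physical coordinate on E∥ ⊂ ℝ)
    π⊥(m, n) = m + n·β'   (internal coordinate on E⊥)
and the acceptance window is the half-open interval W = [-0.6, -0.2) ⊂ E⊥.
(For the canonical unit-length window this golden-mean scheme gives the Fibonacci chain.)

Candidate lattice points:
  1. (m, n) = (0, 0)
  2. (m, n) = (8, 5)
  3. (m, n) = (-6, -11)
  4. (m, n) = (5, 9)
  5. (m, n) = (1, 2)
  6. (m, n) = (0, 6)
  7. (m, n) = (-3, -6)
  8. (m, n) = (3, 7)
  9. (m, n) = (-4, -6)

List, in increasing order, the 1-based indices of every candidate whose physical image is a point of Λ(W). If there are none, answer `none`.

4, 5, 9

Numerically β ≈ 1.61803 and β' = −1/β ≈ -0.61803.
candidate 1: (m,n)=(0,0) → π∥ = 0+0·β ≈ 0.00000, π⊥ = 0+0·β' ≈ 0.00000 ∉ [-0.6, -0.2) ⇒ out
candidate 2: (m,n)=(8,5) → π∥ = 8+5·β ≈ 16.09017, π⊥ = 8+5·β' ≈ 4.90983 ∉ [-0.6, -0.2) ⇒ out
candidate 3: (m,n)=(-6,-11) → π∥ = -6-11·β ≈ -23.79837, π⊥ = -6-11·β' ≈ 0.79837 ∉ [-0.6, -0.2) ⇒ out
candidate 4: (m,n)=(5,9) → π∥ = 5+9·β ≈ 19.56231, π⊥ = 5+9·β' ≈ -0.56231 ∈ [-0.6, -0.2) ⇒ IN Λ
candidate 5: (m,n)=(1,2) → π∥ = 1+2·β ≈ 4.23607, π⊥ = 1+2·β' ≈ -0.23607 ∈ [-0.6, -0.2) ⇒ IN Λ
candidate 6: (m,n)=(0,6) → π∥ = 0+6·β ≈ 9.70820, π⊥ = 0+6·β' ≈ -3.70820 ∉ [-0.6, -0.2) ⇒ out
candidate 7: (m,n)=(-3,-6) → π∥ = -3-6·β ≈ -12.70820, π⊥ = -3-6·β' ≈ 0.70820 ∉ [-0.6, -0.2) ⇒ out
candidate 8: (m,n)=(3,7) → π∥ = 3+7·β ≈ 14.32624, π⊥ = 3+7·β' ≈ -1.32624 ∉ [-0.6, -0.2) ⇒ out
candidate 9: (m,n)=(-4,-6) → π∥ = -4-6·β ≈ -13.70820, π⊥ = -4-6·β' ≈ -0.29180 ∈ [-0.6, -0.2) ⇒ IN Λ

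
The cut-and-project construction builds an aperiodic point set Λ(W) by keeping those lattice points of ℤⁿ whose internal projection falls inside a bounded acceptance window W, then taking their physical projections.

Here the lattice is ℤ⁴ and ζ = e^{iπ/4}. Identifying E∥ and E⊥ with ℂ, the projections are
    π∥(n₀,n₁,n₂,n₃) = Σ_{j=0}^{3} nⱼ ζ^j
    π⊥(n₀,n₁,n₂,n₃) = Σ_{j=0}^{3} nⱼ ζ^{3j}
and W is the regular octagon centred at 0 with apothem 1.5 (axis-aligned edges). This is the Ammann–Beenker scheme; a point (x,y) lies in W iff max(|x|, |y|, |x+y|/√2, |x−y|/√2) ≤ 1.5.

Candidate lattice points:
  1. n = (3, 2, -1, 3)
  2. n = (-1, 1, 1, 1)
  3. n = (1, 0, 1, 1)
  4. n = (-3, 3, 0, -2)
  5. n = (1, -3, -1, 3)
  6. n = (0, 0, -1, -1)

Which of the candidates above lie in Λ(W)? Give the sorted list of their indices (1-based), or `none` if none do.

2, 6

With ζ = e^{iπ/4} the internal vectors are ζ^0,ζ^3,ζ^6,ζ^9.
#1 (3, 2, -1, 3): internal (3.70711, 4.53553); octagon support 5.82843 vs apothem 1.5 → ∉ W
#2 (-1, 1, 1, 1): internal (-1.00000, 0.41421); octagon support 1.00000 vs apothem 1.5 → ∈ W
#3 (1, 0, 1, 1): internal (1.70711, -0.29289); octagon support 1.70711 vs apothem 1.5 → ∉ W
#4 (-3, 3, 0, -2): internal (-6.53553, 0.70711); octagon support 6.53553 vs apothem 1.5 → ∉ W
#5 (1, -3, -1, 3): internal (5.24264, 1.00000); octagon support 5.24264 vs apothem 1.5 → ∉ W
#6 (0, 0, -1, -1): internal (-0.70711, 0.29289); octagon support 0.70711 vs apothem 1.5 → ∈ W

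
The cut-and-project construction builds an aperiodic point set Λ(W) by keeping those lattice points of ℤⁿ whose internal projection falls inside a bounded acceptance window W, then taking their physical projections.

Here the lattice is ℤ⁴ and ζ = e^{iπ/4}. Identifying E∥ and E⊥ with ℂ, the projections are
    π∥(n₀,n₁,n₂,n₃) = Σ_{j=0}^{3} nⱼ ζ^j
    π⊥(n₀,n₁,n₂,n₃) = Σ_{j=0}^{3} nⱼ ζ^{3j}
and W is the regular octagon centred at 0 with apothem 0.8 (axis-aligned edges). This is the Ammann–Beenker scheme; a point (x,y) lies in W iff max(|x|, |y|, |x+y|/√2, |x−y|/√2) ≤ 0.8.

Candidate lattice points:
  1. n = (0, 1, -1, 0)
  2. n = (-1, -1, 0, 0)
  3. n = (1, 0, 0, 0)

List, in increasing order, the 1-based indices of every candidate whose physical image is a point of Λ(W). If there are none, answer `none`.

Internal map: ζ^{3j} for j=0..3 gives (1,0), (−√2/2,√2/2), (0,−1), (√2/2,√2/2).
#1 (0, 1, -1, 0): internal (-0.7071, 1.7071); octagon support 1.7071 vs apothem 0.8 → ∉ W
#2 (-1, -1, 0, 0): internal (-0.2929, -0.7071); octagon support 0.7071 vs apothem 0.8 → ∈ W
#3 (1, 0, 0, 0): internal (1.0000, 0.0000); octagon support 1.0000 vs apothem 0.8 → ∉ W

2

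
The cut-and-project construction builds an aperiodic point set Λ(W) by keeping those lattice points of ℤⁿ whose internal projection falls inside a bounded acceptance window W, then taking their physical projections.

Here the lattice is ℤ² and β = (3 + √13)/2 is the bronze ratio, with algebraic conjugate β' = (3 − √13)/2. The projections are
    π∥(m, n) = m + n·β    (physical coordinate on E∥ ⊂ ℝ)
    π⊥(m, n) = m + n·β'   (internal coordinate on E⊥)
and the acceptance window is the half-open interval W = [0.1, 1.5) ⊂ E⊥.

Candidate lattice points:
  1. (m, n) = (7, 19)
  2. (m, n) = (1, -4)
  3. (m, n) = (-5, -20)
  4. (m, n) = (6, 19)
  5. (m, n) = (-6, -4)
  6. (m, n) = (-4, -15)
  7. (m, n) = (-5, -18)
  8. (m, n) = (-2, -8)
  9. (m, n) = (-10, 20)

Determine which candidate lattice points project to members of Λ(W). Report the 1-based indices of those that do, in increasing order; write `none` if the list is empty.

1, 3, 4, 6, 7, 8

Compute β' = (3−√13)/2 = -0.3028, so π⊥(m,n) = m -0.3028·n.
#1 (7,19): internal coord 7 + (19)·β' = +1.2473; +1.2473 ∈ [0.1, 1.5) → IN Λ
#2 (1,-4): internal coord 1 + (-4)·β' = +2.2111; +2.2111 ∉ [0.1, 1.5) → out
#3 (-5,-20): internal coord -5 + (-20)·β' = +1.0555; +1.0555 ∈ [0.1, 1.5) → IN Λ
#4 (6,19): internal coord 6 + (19)·β' = +0.2473; +0.2473 ∈ [0.1, 1.5) → IN Λ
#5 (-6,-4): internal coord -6 + (-4)·β' = -4.7889; -4.7889 ∉ [0.1, 1.5) → out
#6 (-4,-15): internal coord -4 + (-15)·β' = +0.5416; +0.5416 ∈ [0.1, 1.5) → IN Λ
#7 (-5,-18): internal coord -5 + (-18)·β' = +0.4500; +0.4500 ∈ [0.1, 1.5) → IN Λ
#8 (-2,-8): internal coord -2 + (-8)·β' = +0.4222; +0.4222 ∈ [0.1, 1.5) → IN Λ
#9 (-10,20): internal coord -10 + (20)·β' = -16.0555; -16.0555 ∉ [0.1, 1.5) → out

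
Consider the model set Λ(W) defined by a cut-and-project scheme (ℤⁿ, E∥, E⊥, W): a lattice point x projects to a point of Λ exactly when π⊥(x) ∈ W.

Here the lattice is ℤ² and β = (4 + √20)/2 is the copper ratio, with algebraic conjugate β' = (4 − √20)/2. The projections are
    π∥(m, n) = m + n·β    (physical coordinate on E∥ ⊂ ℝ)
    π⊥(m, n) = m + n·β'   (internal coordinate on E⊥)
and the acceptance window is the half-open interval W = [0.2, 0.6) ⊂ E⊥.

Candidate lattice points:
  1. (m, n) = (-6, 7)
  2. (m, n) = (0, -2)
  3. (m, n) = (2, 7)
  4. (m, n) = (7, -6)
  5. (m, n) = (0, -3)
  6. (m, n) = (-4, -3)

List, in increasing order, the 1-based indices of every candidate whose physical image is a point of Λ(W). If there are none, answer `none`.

2, 3

Compute β' = (4−√20)/2 = -0.23607, so π⊥(m,n) = m -0.23607·n.
#1 (-6,7): internal coord -6 + (7)·β' = -7.65248; -7.65248 ∉ [0.2, 0.6) → out
#2 (0,-2): internal coord 0 + (-2)·β' = +0.47214; +0.47214 ∈ [0.2, 0.6) → IN Λ
#3 (2,7): internal coord 2 + (7)·β' = +0.34752; +0.34752 ∈ [0.2, 0.6) → IN Λ
#4 (7,-6): internal coord 7 + (-6)·β' = +8.41641; +8.41641 ∉ [0.2, 0.6) → out
#5 (0,-3): internal coord 0 + (-3)·β' = +0.70820; +0.70820 ∉ [0.2, 0.6) → out
#6 (-4,-3): internal coord -4 + (-3)·β' = -3.29180; -3.29180 ∉ [0.2, 0.6) → out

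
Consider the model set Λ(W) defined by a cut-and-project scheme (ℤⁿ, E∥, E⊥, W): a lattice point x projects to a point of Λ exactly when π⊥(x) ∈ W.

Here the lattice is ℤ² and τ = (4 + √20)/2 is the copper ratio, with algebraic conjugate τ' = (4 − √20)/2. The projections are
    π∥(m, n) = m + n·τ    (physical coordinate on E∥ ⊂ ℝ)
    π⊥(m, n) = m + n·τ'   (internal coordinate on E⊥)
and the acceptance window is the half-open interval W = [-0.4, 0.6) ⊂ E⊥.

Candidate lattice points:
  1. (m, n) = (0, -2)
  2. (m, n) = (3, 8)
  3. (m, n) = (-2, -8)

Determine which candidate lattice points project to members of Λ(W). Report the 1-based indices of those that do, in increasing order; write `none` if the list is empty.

1, 3

Compute τ' = (4−√20)/2 = -0.236068, so π⊥(m,n) = m -0.236068·n.
[1] lift (0,-2): star map gives 0.472136; window check -0.4 ≤ 0.472136 < 0.6 is true → IN Λ
[2] lift (3,8): star map gives 1.111456; window check -0.4 ≤ 1.111456 < 0.6 is false → out
[3] lift (-2,-8): star map gives -0.111456; window check -0.4 ≤ -0.111456 < 0.6 is true → IN Λ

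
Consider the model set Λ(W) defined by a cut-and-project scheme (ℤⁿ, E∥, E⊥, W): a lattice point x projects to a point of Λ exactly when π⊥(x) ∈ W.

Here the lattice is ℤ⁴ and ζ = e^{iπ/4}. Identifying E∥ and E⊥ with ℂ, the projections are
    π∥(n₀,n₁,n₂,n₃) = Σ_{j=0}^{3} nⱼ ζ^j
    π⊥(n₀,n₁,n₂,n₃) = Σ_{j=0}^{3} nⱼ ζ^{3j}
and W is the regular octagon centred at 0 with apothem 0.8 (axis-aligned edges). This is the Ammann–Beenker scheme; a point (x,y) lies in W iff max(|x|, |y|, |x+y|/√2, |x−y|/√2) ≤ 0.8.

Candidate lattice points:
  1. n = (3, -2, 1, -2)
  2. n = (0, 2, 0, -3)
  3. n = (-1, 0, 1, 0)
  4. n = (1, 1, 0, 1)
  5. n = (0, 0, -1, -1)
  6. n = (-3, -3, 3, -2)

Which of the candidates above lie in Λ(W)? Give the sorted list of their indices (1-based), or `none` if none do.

π⊥(n) = n₀ + n₁ζ³ + n₂ζ⁶ + n₃ζ⁹ where ζ = e^{iπ/4}.
#1 (3, -2, 1, -2): internal (3.000000, -3.828427); octagon support 4.828427 vs apothem 0.8 → ∉ W
#2 (0, 2, 0, -3): internal (-3.535534, -0.707107); octagon support 3.535534 vs apothem 0.8 → ∉ W
#3 (-1, 0, 1, 0): internal (-1.000000, -1.000000); octagon support 1.414214 vs apothem 0.8 → ∉ W
#4 (1, 1, 0, 1): internal (1.000000, 1.414214); octagon support 1.707107 vs apothem 0.8 → ∉ W
#5 (0, 0, -1, -1): internal (-0.707107, 0.292893); octagon support 0.707107 vs apothem 0.8 → ∈ W
#6 (-3, -3, 3, -2): internal (-2.292893, -6.535534); octagon support 6.535534 vs apothem 0.8 → ∉ W

5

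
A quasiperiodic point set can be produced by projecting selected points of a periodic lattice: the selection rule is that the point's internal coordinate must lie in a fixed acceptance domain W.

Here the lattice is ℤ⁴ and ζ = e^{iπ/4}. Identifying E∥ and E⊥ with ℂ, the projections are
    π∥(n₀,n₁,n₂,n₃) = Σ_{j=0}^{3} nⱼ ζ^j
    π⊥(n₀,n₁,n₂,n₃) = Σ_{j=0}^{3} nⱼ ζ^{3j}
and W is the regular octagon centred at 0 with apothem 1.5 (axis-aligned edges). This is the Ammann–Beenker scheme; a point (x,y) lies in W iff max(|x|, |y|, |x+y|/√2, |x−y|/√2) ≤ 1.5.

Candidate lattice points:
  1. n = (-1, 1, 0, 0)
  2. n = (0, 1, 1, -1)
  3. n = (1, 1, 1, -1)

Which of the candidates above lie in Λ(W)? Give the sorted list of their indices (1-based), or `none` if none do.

Internal map: ζ^{3j} for j=0..3 gives (1,0), (−√2/2,√2/2), (0,−1), (√2/2,√2/2).
#1 (-1, 1, 0, 0): internal (-1.70711, 0.70711); octagon support 1.70711 vs apothem 1.5 → ∉ W
#2 (0, 1, 1, -1): internal (-1.41421, -1.00000); octagon support 1.70711 vs apothem 1.5 → ∉ W
#3 (1, 1, 1, -1): internal (-0.41421, -1.00000); octagon support 1.00000 vs apothem 1.5 → ∈ W

3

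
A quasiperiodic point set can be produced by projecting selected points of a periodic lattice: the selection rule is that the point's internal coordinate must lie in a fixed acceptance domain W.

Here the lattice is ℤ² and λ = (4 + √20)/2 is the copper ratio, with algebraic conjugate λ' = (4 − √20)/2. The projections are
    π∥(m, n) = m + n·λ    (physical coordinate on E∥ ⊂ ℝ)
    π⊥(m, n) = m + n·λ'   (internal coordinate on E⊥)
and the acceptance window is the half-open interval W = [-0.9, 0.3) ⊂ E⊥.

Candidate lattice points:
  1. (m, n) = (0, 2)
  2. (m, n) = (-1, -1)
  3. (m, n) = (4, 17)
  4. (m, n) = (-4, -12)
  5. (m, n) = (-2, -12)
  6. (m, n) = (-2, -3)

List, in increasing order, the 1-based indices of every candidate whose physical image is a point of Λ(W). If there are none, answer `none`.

1, 2, 3

Numerically λ ≈ 4.23607 and λ' = −1/λ ≈ -0.23607.
candidate 1: (m,n)=(0,2) → π∥ = 0+2·λ ≈ 8.47214, π⊥ = 0+2·λ' ≈ -0.47214 ∈ [-0.9, 0.3) ⇒ IN Λ
candidate 2: (m,n)=(-1,-1) → π∥ = -1-1·λ ≈ -5.23607, π⊥ = -1-1·λ' ≈ -0.76393 ∈ [-0.9, 0.3) ⇒ IN Λ
candidate 3: (m,n)=(4,17) → π∥ = 4+17·λ ≈ 76.01316, π⊥ = 4+17·λ' ≈ -0.01316 ∈ [-0.9, 0.3) ⇒ IN Λ
candidate 4: (m,n)=(-4,-12) → π∥ = -4-12·λ ≈ -54.83282, π⊥ = -4-12·λ' ≈ -1.16718 ∉ [-0.9, 0.3) ⇒ out
candidate 5: (m,n)=(-2,-12) → π∥ = -2-12·λ ≈ -52.83282, π⊥ = -2-12·λ' ≈ 0.83282 ∉ [-0.9, 0.3) ⇒ out
candidate 6: (m,n)=(-2,-3) → π∥ = -2-3·λ ≈ -14.70820, π⊥ = -2-3·λ' ≈ -1.29180 ∉ [-0.9, 0.3) ⇒ out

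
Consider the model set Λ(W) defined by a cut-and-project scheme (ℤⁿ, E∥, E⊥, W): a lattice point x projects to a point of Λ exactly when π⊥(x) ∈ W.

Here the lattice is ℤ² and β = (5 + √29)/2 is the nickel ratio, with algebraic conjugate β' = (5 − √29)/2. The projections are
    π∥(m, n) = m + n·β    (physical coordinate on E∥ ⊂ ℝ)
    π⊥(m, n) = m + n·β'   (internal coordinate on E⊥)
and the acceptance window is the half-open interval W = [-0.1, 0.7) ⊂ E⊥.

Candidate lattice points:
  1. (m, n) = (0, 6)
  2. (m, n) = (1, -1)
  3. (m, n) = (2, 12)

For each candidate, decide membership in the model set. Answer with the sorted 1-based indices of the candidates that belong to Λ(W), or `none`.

β' = (5−√29)/2 ≈ -0.19258.
#1 (0,6): internal coord 0 + (6)·β' = -1.15549; -1.15549 ∉ [-0.1, 0.7) → out
#2 (1,-1): internal coord 1 + (-1)·β' = +1.19258; +1.19258 ∉ [-0.1, 0.7) → out
#3 (2,12): internal coord 2 + (12)·β' = -0.31099; -0.31099 ∉ [-0.1, 0.7) → out

none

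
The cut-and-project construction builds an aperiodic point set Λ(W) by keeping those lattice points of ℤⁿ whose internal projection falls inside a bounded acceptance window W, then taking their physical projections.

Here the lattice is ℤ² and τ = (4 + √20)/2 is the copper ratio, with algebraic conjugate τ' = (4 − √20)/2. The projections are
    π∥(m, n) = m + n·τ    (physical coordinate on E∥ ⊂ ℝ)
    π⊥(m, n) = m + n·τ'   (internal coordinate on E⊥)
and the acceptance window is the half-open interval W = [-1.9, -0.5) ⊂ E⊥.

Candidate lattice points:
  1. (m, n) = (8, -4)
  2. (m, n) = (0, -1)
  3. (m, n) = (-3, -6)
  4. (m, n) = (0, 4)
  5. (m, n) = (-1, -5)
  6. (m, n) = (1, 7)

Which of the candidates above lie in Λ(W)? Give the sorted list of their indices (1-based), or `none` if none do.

Compute τ' = (4−√20)/2 = -0.2361, so π⊥(m,n) = m -0.2361·n.
#1 (8,-4): internal coord 8 + (-4)·τ' = +8.9443; +8.9443 ∉ [-1.9, -0.5) → out
#2 (0,-1): internal coord 0 + (-1)·τ' = +0.2361; +0.2361 ∉ [-1.9, -0.5) → out
#3 (-3,-6): internal coord -3 + (-6)·τ' = -1.5836; -1.5836 ∈ [-1.9, -0.5) → IN Λ
#4 (0,4): internal coord 0 + (4)·τ' = -0.9443; -0.9443 ∈ [-1.9, -0.5) → IN Λ
#5 (-1,-5): internal coord -1 + (-5)·τ' = +0.1803; +0.1803 ∉ [-1.9, -0.5) → out
#6 (1,7): internal coord 1 + (7)·τ' = -0.6525; -0.6525 ∈ [-1.9, -0.5) → IN Λ

3, 4, 6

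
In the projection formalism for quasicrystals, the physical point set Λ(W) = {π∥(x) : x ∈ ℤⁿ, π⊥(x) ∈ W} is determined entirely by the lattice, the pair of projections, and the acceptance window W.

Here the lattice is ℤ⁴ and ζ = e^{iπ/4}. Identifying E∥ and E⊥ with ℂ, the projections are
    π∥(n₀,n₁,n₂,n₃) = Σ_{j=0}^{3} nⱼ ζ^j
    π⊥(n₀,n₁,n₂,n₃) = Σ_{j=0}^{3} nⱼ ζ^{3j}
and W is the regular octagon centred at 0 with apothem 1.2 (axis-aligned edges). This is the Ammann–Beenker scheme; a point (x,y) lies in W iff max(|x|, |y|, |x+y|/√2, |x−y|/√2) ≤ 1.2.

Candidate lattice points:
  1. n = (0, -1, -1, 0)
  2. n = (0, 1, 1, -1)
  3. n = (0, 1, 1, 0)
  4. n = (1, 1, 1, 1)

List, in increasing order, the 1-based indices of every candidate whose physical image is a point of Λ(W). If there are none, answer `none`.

π⊥(n) = n₀ + n₁ζ³ + n₂ζ⁶ + n₃ζ⁹ where ζ = e^{iπ/4}.
candidate 1: n = (0, -1, -1, 0) → π⊥ ≈ (+0.70711, +0.29289); max(|x|,|y|,|x±y|/√2) = 0.70711 ≤ 1.2 ⇒ ∈ W
candidate 2: n = (0, 1, 1, -1) → π⊥ ≈ (-1.41421, -1.00000); max(|x|,|y|,|x±y|/√2) = 1.70711 > 1.2 ⇒ ∉ W
candidate 3: n = (0, 1, 1, 0) → π⊥ ≈ (-0.70711, -0.29289); max(|x|,|y|,|x±y|/√2) = 0.70711 ≤ 1.2 ⇒ ∈ W
candidate 4: n = (1, 1, 1, 1) → π⊥ ≈ (+1.00000, +0.41421); max(|x|,|y|,|x±y|/√2) = 1.00000 ≤ 1.2 ⇒ ∈ W

1, 3, 4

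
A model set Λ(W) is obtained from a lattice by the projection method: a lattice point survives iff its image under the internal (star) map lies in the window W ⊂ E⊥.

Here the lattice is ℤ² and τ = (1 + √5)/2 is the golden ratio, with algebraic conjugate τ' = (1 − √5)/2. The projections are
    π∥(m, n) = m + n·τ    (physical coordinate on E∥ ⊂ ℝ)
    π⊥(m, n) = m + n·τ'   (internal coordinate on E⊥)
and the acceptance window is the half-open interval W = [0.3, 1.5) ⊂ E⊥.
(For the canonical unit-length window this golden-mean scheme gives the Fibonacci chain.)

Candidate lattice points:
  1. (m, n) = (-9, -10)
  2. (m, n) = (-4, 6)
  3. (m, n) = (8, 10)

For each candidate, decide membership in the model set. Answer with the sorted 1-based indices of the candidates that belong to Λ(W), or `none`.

none

τ' = (1−√5)/2 ≈ -0.618034.
candidate 1: (m,n)=(-9,-10) → π∥ = -9-10·τ ≈ -25.180340, π⊥ = -9-10·τ' ≈ -2.819660 ∉ [0.3, 1.5) ⇒ out
candidate 2: (m,n)=(-4,6) → π∥ = -4+6·τ ≈ 5.708204, π⊥ = -4+6·τ' ≈ -7.708204 ∉ [0.3, 1.5) ⇒ out
candidate 3: (m,n)=(8,10) → π∥ = 8+10·τ ≈ 24.180340, π⊥ = 8+10·τ' ≈ 1.819660 ∉ [0.3, 1.5) ⇒ out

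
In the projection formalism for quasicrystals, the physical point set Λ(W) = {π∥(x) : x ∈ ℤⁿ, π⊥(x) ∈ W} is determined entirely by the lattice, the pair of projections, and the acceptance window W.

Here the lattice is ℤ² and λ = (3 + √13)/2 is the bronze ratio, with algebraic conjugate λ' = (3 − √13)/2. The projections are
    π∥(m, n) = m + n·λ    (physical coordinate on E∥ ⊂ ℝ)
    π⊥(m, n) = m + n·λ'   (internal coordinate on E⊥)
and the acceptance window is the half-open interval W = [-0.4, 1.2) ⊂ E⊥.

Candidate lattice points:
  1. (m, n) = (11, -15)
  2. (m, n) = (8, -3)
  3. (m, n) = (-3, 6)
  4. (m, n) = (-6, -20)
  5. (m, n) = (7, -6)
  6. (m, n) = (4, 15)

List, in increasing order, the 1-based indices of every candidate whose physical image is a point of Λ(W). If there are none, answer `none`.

Numerically λ ≈ 3.30278 and λ' = −1/λ ≈ -0.30278.
#1 (11,-15): internal coord 11 + (-15)·λ' = +15.54163; +15.54163 ∉ [-0.4, 1.2) → out
#2 (8,-3): internal coord 8 + (-3)·λ' = +8.90833; +8.90833 ∉ [-0.4, 1.2) → out
#3 (-3,6): internal coord -3 + (6)·λ' = -4.81665; -4.81665 ∉ [-0.4, 1.2) → out
#4 (-6,-20): internal coord -6 + (-20)·λ' = +0.05551; +0.05551 ∈ [-0.4, 1.2) → IN Λ
#5 (7,-6): internal coord 7 + (-6)·λ' = +8.81665; +8.81665 ∉ [-0.4, 1.2) → out
#6 (4,15): internal coord 4 + (15)·λ' = -0.54163; -0.54163 ∉ [-0.4, 1.2) → out

4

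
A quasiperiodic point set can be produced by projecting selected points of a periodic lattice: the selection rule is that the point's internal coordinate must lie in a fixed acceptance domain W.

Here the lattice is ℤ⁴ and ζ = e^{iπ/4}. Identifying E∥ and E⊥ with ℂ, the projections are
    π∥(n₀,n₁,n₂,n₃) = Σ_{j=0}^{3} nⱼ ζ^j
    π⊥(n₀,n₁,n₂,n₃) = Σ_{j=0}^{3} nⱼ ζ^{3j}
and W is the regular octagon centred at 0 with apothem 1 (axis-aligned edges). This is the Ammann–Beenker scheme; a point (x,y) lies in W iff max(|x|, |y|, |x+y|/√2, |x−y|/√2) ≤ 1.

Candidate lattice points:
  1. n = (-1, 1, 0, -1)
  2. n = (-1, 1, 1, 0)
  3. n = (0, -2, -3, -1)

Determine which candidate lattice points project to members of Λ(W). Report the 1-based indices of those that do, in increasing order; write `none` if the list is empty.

With ζ = e^{iπ/4} the internal vectors are ζ^0,ζ^3,ζ^6,ζ^9.
candidate 1: n = (-1, 1, 0, -1) → π⊥ ≈ (-2.414214, +0.000000); max(|x|,|y|,|x±y|/√2) = 2.414214 > 1 ⇒ ∉ W
candidate 2: n = (-1, 1, 1, 0) → π⊥ ≈ (-1.707107, -0.292893); max(|x|,|y|,|x±y|/√2) = 1.707107 > 1 ⇒ ∉ W
candidate 3: n = (0, -2, -3, -1) → π⊥ ≈ (+0.707107, +0.878680); max(|x|,|y|,|x±y|/√2) = 1.121320 > 1 ⇒ ∉ W

none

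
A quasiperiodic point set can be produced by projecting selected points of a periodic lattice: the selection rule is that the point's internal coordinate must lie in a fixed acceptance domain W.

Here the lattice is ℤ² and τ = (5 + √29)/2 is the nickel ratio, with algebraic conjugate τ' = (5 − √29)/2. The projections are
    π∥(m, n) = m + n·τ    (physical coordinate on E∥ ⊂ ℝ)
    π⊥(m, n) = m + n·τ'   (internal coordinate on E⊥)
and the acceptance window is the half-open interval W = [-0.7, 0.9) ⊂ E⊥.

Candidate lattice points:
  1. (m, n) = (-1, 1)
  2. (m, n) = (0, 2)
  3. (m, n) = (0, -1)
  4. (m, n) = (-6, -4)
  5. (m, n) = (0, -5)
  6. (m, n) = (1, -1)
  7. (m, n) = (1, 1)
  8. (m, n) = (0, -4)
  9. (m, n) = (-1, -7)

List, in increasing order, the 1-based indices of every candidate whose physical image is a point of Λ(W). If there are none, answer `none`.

τ' = (5−√29)/2 ≈ -0.192582.
#1 (-1,1): internal coord -1 + (1)·τ' = -1.192582; -1.192582 ∉ [-0.7, 0.9) → out
#2 (0,2): internal coord 0 + (2)·τ' = -0.385165; -0.385165 ∈ [-0.7, 0.9) → IN Λ
#3 (0,-1): internal coord 0 + (-1)·τ' = +0.192582; +0.192582 ∈ [-0.7, 0.9) → IN Λ
#4 (-6,-4): internal coord -6 + (-4)·τ' = -5.229670; -5.229670 ∉ [-0.7, 0.9) → out
#5 (0,-5): internal coord 0 + (-5)·τ' = +0.962912; +0.962912 ∉ [-0.7, 0.9) → out
#6 (1,-1): internal coord 1 + (-1)·τ' = +1.192582; +1.192582 ∉ [-0.7, 0.9) → out
#7 (1,1): internal coord 1 + (1)·τ' = +0.807418; +0.807418 ∈ [-0.7, 0.9) → IN Λ
#8 (0,-4): internal coord 0 + (-4)·τ' = +0.770330; +0.770330 ∈ [-0.7, 0.9) → IN Λ
#9 (-1,-7): internal coord -1 + (-7)·τ' = +0.348077; +0.348077 ∈ [-0.7, 0.9) → IN Λ

2, 3, 7, 8, 9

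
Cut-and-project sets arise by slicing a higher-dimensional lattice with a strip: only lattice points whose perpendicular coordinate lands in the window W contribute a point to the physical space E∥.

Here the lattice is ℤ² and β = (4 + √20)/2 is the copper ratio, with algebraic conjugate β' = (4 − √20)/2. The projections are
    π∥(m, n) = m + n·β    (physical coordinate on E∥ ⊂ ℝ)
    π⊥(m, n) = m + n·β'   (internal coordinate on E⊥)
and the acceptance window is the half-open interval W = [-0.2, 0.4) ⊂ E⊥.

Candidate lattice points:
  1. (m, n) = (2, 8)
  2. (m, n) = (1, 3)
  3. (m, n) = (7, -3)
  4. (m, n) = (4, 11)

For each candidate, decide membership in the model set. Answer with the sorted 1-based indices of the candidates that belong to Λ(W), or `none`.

β' = (4−√20)/2 ≈ -0.23607.
[1] lift (2,8): star map gives 0.11146; window check -0.2 ≤ 0.11146 < 0.4 is true → IN Λ
[2] lift (1,3): star map gives 0.29180; window check -0.2 ≤ 0.29180 < 0.4 is true → IN Λ
[3] lift (7,-3): star map gives 7.70820; window check -0.2 ≤ 7.70820 < 0.4 is false → out
[4] lift (4,11): star map gives 1.40325; window check -0.2 ≤ 1.40325 < 0.4 is false → out

1, 2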